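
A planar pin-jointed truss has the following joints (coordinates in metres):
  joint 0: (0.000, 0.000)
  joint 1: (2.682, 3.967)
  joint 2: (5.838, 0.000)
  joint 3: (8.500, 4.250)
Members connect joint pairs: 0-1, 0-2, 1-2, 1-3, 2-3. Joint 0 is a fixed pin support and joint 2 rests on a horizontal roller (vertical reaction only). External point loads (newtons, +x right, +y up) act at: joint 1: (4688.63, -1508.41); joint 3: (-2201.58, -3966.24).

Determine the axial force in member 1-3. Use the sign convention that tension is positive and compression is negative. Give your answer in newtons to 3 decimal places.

291.914

N=4 nodes, M=5 members, R=3 reactions → 2N=8, M+R=8
member 0 (0-1): L=4.7886, (cx,cy)=(0.5601,0.8284)
member 1 (0-2): L=5.8380, (cx,cy)=(1.0000,0.0000)
member 2 (1-2): L=5.0693, (cx,cy)=(0.6226,-0.7826)
member 3 (1-3): L=5.8249, (cx,cy)=(0.9988,0.0486)
member 4 (2-3): L=5.0149, (cx,cy)=(0.5308,0.8475)
solve A·x = −loads:
  F[0-1] = +3109.8892 N (tension)
  F[0-2] = +745.2446 N (tension)
  F[1-2] = -5201.6064 N (compression)
  F[1-3] = +291.9141 N (tension)
  F[2-3] = -4696.7603 N (compression)
  Rx@0 = -2487.0500 N
  Ry@0 = -2576.3394 N
  Ry@2 = +8050.9894 N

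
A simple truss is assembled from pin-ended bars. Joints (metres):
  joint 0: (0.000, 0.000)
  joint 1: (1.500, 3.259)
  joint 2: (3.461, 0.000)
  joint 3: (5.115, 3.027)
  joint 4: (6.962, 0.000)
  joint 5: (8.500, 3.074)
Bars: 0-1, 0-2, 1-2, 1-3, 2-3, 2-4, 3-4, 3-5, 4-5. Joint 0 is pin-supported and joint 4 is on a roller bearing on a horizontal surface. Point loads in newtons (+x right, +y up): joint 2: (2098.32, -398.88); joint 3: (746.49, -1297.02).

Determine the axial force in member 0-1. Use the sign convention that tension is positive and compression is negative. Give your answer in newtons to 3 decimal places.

-242.312

N=6 nodes, M=9 members, R=3 reactions → 2N=12, M+R=12
member 0 (0-1): L=3.5876, (cx,cy)=(0.4181,0.9084)
member 1 (0-2): L=3.4610, (cx,cy)=(1.0000,0.0000)
member 2 (1-2): L=3.8035, (cx,cy)=(0.5156,-0.8568)
member 3 (1-3): L=3.6224, (cx,cy)=(0.9979,-0.0640)
member 4 (2-3): L=3.4494, (cx,cy)=(0.4795,0.8775)
member 5 (2-4): L=3.5010, (cx,cy)=(1.0000,0.0000)
member 6 (3-4): L=3.5460, (cx,cy)=(0.5209,-0.8536)
member 7 (3-5): L=3.3853, (cx,cy)=(0.9999,0.0139)
member 8 (4-5): L=3.4373, (cx,cy)=(0.4474,0.8943)
solve A·x = −loads:
  F[0-1] = -242.3122 N (compression)
  F[0-2] = +2946.1216 N (tension)
  F[1-2] = +275.1040 N (tension)
  F[1-3] = -243.6494 N (compression)
  F[2-3] = +185.9277 N (tension)
  F[2-4] = +900.4865 N (tension)
  F[3-4] = -1728.8185 N (compression)
  F[3-5] = -0.0000 N (tension)
  F[4-5] = +0.0000 N (tension)
  Rx@0 = -2844.8100 N
  Ry@0 = +220.1163 N
  Ry@4 = +1475.7837 N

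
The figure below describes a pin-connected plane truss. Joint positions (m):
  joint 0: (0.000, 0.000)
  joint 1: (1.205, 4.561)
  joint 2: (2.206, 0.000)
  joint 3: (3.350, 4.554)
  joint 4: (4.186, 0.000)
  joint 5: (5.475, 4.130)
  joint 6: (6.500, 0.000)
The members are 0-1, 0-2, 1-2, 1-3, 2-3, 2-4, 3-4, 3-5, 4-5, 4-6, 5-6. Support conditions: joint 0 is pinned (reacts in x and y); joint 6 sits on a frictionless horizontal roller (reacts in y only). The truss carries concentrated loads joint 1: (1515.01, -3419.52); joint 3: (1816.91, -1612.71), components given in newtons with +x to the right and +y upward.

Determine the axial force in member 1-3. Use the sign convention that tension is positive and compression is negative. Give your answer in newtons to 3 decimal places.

-1360.959

N=7 nodes, M=11 members, R=3 reactions → 2N=14, M+R=14
member 0 (0-1): L=4.7175, (cx,cy)=(0.2554,0.9668)
member 1 (0-2): L=2.2060, (cx,cy)=(1.0000,0.0000)
member 2 (1-2): L=4.6696, (cx,cy)=(0.2144,-0.9768)
member 3 (1-3): L=2.1450, (cx,cy)=(1.0000,-0.0033)
member 4 (2-3): L=4.6955, (cx,cy)=(0.2436,0.9699)
member 5 (2-4): L=1.9800, (cx,cy)=(1.0000,0.0000)
member 6 (3-4): L=4.6301, (cx,cy)=(0.1806,-0.9836)
member 7 (3-5): L=2.1669, (cx,cy)=(0.9807,-0.1957)
member 8 (4-5): L=4.3265, (cx,cy)=(0.2979,0.9546)
member 9 (4-6): L=2.3140, (cx,cy)=(1.0000,0.0000)
member 10 (5-6): L=4.2553, (cx,cy)=(0.2409,-0.9706)
solve A·x = −loads:
  F[0-1] = -1273.3527 N (compression)
  F[0-2] = +3657.1753 N (tension)
  F[1-2] = -2235.9458 N (compression)
  F[1-3] = -1360.9586 N (compression)
  F[2-3] = +2251.8228 N (tension)
  F[2-4] = +2629.2320 N (tension)
  F[3-4] = -3457.9192 N (compression)
  F[3-5] = -2044.3976 N (compression)
  F[4-5] = +3562.8881 N (tension)
  F[4-6] = +943.3768 N (tension)
  F[5-6] = -3916.4346 N (compression)
  Rx@0 = -3331.9200 N
  Ry@0 = +1231.1117 N
  Ry@6 = +3801.1183 N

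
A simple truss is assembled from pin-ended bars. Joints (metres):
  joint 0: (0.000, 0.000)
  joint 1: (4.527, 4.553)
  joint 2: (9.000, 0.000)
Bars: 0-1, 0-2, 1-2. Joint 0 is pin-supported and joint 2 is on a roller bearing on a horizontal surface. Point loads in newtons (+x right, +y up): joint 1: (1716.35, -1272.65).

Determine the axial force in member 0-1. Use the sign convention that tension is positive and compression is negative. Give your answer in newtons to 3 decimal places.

N=3 nodes, M=3 members, R=3 reactions → 2N=6, M+R=6
member 0 (0-1): L=6.4206, (cx,cy)=(0.7051,0.7091)
member 1 (0-2): L=9.0000, (cx,cy)=(1.0000,0.0000)
member 2 (1-2): L=6.3826, (cx,cy)=(0.7008,-0.7133)
solve A·x = −loads:
  F[0-1] = +332.4860 N (tension)
  F[0-2] = +1481.9211 N (tension)
  F[1-2] = -2114.5773 N (compression)
  Rx@0 = -1716.3500 N
  Ry@0 = -235.7753 N
  Ry@2 = +1508.4253 N

332.486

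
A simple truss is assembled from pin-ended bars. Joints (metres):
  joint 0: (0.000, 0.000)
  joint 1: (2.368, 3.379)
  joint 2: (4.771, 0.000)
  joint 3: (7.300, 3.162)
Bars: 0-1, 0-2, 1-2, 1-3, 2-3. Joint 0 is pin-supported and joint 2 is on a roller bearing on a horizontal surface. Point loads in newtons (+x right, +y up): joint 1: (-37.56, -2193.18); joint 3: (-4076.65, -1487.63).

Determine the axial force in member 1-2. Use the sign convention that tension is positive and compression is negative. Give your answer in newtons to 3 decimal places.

N=4 nodes, M=5 members, R=3 reactions → 2N=8, M+R=8
member 0 (0-1): L=4.1261, (cx,cy)=(0.5739,0.8189)
member 1 (0-2): L=4.7710, (cx,cy)=(1.0000,0.0000)
member 2 (1-2): L=4.1463, (cx,cy)=(0.5795,-0.8149)
member 3 (1-3): L=4.9368, (cx,cy)=(0.9990,-0.0440)
member 4 (2-3): L=4.0490, (cx,cy)=(0.6246,0.7809)
solve A·x = −loads:
  F[0-1] = -3717.6734 N (compression)
  F[0-2] = -1980.6319 N (compression)
  F[1-2] = +1195.1974 N (tension)
  F[1-3] = -2791.3911 N (compression)
  F[2-3] = -2062.0351 N (compression)
  Rx@0 = +4114.2100 N
  Ry@0 = +3044.4934 N
  Ry@2 = +636.3166 N

1195.197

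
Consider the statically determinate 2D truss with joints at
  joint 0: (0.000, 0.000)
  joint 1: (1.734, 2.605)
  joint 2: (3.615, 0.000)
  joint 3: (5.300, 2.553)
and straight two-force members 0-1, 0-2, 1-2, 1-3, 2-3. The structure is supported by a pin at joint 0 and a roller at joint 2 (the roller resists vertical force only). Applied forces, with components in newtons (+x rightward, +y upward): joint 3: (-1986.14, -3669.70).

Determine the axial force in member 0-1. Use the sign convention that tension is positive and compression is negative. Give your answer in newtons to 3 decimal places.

369.799

N=4 nodes, M=5 members, R=3 reactions → 2N=8, M+R=8
member 0 (0-1): L=3.1293, (cx,cy)=(0.5541,0.8324)
member 1 (0-2): L=3.6150, (cx,cy)=(1.0000,0.0000)
member 2 (1-2): L=3.2131, (cx,cy)=(0.5854,-0.8107)
member 3 (1-3): L=3.5664, (cx,cy)=(0.9999,-0.0146)
member 4 (2-3): L=3.0589, (cx,cy)=(0.5508,0.8346)
solve A·x = −loads:
  F[0-1] = +369.7988 N (tension)
  F[0-2] = -2191.0492 N (compression)
  F[1-2] = -387.4651 N (compression)
  F[1-3] = +431.7815 N (tension)
  F[2-3] = -4389.3797 N (compression)
  Rx@0 = +1986.1400 N
  Ry@0 = -307.8365 N
  Ry@2 = +3977.5365 N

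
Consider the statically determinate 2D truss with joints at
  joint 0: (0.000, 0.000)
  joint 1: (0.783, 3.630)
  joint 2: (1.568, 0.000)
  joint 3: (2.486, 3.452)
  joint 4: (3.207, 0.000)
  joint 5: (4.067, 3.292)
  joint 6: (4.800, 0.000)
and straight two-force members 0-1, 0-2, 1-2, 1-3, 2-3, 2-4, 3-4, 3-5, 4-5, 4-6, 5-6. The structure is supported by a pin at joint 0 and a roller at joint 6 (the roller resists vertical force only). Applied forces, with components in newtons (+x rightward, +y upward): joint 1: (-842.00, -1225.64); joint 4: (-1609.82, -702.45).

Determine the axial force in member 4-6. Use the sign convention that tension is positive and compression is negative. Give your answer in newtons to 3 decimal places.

N=7 nodes, M=11 members, R=3 reactions → 2N=14, M+R=14
member 0 (0-1): L=3.7135, (cx,cy)=(0.2109,0.9775)
member 1 (0-2): L=1.5680, (cx,cy)=(1.0000,0.0000)
member 2 (1-2): L=3.7139, (cx,cy)=(0.2114,-0.9774)
member 3 (1-3): L=1.7123, (cx,cy)=(0.9946,-0.1040)
member 4 (2-3): L=3.5720, (cx,cy)=(0.2570,0.9664)
member 5 (2-4): L=1.6390, (cx,cy)=(1.0000,0.0000)
member 6 (3-4): L=3.5265, (cx,cy)=(0.2045,-0.9789)
member 7 (3-5): L=1.5891, (cx,cy)=(0.9949,-0.1007)
member 8 (4-5): L=3.4025, (cx,cy)=(0.2528,0.9675)
member 9 (4-6): L=1.5930, (cx,cy)=(1.0000,0.0000)
member 10 (5-6): L=3.3726, (cx,cy)=(0.2173,-0.9761)
solve A·x = −loads:
  F[0-1] = -1939.1929 N (compression)
  F[0-2] = -2042.9353 N (compression)
  F[1-2] = +653.9060 N (tension)
  F[1-3] = +296.5073 N (tension)
  F[2-3] = -661.3459 N (compression)
  F[2-4] = -1734.7546 N (compression)
  F[3-4] = +685.9965 N (tension)
  F[3-5] = -15.3973 N (compression)
  F[4-5] = +31.9826 N (tension)
  F[4-6] = +7.2352 N (tension)
  F[5-6] = -33.2902 N (compression)
  Rx@0 = +2451.8200 N
  Ry@0 = +1895.5956 N
  Ry@6 = +32.4944 N

7.235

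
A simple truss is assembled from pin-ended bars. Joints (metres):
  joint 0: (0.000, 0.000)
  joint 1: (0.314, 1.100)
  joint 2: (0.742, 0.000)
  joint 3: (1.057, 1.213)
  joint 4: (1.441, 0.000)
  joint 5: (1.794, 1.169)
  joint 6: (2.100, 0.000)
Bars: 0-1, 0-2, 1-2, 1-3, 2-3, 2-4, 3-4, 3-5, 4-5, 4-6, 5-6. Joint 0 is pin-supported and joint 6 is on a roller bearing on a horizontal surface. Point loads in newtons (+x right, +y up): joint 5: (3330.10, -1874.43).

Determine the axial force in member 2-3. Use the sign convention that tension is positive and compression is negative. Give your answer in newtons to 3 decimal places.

1474.878

N=7 nodes, M=11 members, R=3 reactions → 2N=14, M+R=14
member 0 (0-1): L=1.1439, (cx,cy)=(0.2745,0.9616)
member 1 (0-2): L=0.7420, (cx,cy)=(1.0000,0.0000)
member 2 (1-2): L=1.1803, (cx,cy)=(0.3626,-0.9319)
member 3 (1-3): L=0.7515, (cx,cy)=(0.9886,0.1504)
member 4 (2-3): L=1.2532, (cx,cy)=(0.2513,0.9679)
member 5 (2-4): L=0.6990, (cx,cy)=(1.0000,0.0000)
member 6 (3-4): L=1.2723, (cx,cy)=(0.3018,-0.9534)
member 7 (3-5): L=0.7383, (cx,cy)=(0.9982,-0.0596)
member 8 (4-5): L=1.2211, (cx,cy)=(0.2891,0.9573)
member 9 (4-6): L=0.6590, (cx,cy)=(1.0000,0.0000)
member 10 (5-6): L=1.2084, (cx,cy)=(0.2532,-0.9674)
solve A·x = −loads:
  F[0-1] = +1643.7615 N (tension)
  F[0-2] = +2878.9036 N (tension)
  F[1-2] = -1531.7806 N (compression)
  F[1-3] = +1018.2103 N (tension)
  F[2-3] = +1474.8782 N (tension)
  F[2-4] = +1952.7545 N (tension)
  F[3-4] = -1777.7876 N (compression)
  F[3-5] = +1917.3044 N (tension)
  F[4-5] = +1770.4750 N (tension)
  F[4-6] = +904.4026 N (tension)
  F[5-6] = -3571.4626 N (compression)
  Rx@0 = -3330.1000 N
  Ry@0 = -1580.6244 N
  Ry@6 = +3455.0544 N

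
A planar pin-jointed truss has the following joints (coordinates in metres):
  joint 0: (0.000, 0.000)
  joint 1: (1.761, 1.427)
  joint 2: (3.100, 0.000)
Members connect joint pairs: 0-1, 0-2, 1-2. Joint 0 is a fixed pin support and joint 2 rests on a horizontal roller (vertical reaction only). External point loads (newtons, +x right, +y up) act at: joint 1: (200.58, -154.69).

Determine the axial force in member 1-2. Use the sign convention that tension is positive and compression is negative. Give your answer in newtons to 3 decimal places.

-247.116

N=3 nodes, M=3 members, R=3 reactions → 2N=6, M+R=6
member 0 (0-1): L=2.2666, (cx,cy)=(0.7769,0.6296)
member 1 (0-2): L=3.1000, (cx,cy)=(1.0000,0.0000)
member 2 (1-2): L=1.9568, (cx,cy)=(0.6843,-0.7292)
solve A·x = −loads:
  F[0-1] = +40.5277 N (tension)
  F[0-2] = +169.0925 N (tension)
  F[1-2] = -247.1159 N (compression)
  Rx@0 = -200.5800 N
  Ry@0 = -25.5154 N
  Ry@2 = +180.2054 N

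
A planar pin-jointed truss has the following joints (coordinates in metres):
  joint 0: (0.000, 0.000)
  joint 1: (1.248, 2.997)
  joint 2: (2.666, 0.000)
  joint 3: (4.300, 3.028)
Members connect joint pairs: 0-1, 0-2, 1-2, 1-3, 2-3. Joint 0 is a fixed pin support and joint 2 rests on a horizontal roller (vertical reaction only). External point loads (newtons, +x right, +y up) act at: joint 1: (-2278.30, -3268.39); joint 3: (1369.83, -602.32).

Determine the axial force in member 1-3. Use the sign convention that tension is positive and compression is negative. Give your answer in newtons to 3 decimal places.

N=4 nodes, M=5 members, R=3 reactions → 2N=8, M+R=8
member 0 (0-1): L=3.2465, (cx,cy)=(0.3844,0.9232)
member 1 (0-2): L=2.6660, (cx,cy)=(1.0000,0.0000)
member 2 (1-2): L=3.3155, (cx,cy)=(0.4277,-0.9039)
member 3 (1-3): L=3.0522, (cx,cy)=(0.9999,0.0102)
member 4 (2-3): L=3.4407, (cx,cy)=(0.4749,0.8800)
solve A·x = −loads:
  F[0-1] = -2572.2233 N (compression)
  F[0-2] = +80.3403 N (tension)
  F[1-2] = -969.6668 N (compression)
  F[1-3] = +1704.2889 N (tension)
  F[2-3] = -704.0919 N (compression)
  Rx@0 = +908.4700 N
  Ry@0 = +2374.5709 N
  Ry@2 = +1496.1391 N

1704.289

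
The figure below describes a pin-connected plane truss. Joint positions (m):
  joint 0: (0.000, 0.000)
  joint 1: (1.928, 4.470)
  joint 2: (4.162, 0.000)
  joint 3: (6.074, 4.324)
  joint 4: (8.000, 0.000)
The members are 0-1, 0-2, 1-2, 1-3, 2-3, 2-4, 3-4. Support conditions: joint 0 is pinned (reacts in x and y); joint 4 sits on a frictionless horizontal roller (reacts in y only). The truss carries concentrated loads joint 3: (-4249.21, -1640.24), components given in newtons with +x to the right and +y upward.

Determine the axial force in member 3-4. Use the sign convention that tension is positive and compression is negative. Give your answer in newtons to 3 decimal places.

N=5 nodes, M=7 members, R=3 reactions → 2N=10, M+R=10
member 0 (0-1): L=4.8681, (cx,cy)=(0.3961,0.9182)
member 1 (0-2): L=4.1620, (cx,cy)=(1.0000,0.0000)
member 2 (1-2): L=4.9972, (cx,cy)=(0.4471,-0.8945)
member 3 (1-3): L=4.1486, (cx,cy)=(0.9994,-0.0352)
member 4 (2-3): L=4.7279, (cx,cy)=(0.4044,0.9146)
member 5 (2-4): L=3.8380, (cx,cy)=(1.0000,0.0000)
member 6 (3-4): L=4.7335, (cx,cy)=(0.4069,-0.9135)
solve A·x = −loads:
  F[0-1] = -2931.2801 N (compression)
  F[0-2] = -3088.2755 N (compression)
  F[1-2] = +3109.4429 N (tension)
  F[1-3] = -2552.6031 N (compression)
  F[2-3] = -3041.2068 N (compression)
  F[2-4] = -468.2914 N (compression)
  F[3-4] = +1150.9235 N (tension)
  Rx@0 = +4249.2100 N
  Ry@0 = +2691.5858 N
  Ry@4 = -1051.3458 N

1150.923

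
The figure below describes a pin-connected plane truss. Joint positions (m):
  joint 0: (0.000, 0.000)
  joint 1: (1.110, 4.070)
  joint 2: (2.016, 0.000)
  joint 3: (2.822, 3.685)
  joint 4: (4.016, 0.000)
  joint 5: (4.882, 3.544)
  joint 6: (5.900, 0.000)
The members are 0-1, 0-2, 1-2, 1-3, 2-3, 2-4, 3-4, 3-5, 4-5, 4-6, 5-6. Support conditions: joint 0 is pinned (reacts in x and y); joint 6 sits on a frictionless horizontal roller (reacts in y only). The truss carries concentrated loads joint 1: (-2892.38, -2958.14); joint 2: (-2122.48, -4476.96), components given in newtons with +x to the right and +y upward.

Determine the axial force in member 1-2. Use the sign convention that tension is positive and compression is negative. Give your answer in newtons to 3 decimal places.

N=7 nodes, M=11 members, R=3 reactions → 2N=14, M+R=14
member 0 (0-1): L=4.2186, (cx,cy)=(0.2631,0.9648)
member 1 (0-2): L=2.0160, (cx,cy)=(1.0000,0.0000)
member 2 (1-2): L=4.1696, (cx,cy)=(0.2173,-0.9761)
member 3 (1-3): L=1.7548, (cx,cy)=(0.9756,-0.2194)
member 4 (2-3): L=3.7721, (cx,cy)=(0.2137,0.9769)
member 5 (2-4): L=2.0000, (cx,cy)=(1.0000,0.0000)
member 6 (3-4): L=3.8736, (cx,cy)=(0.3082,-0.9513)
member 7 (3-5): L=2.0648, (cx,cy)=(0.9977,-0.0683)
member 8 (4-5): L=3.6483, (cx,cy)=(0.2374,0.9714)
member 9 (4-6): L=1.8840, (cx,cy)=(1.0000,0.0000)
member 10 (5-6): L=3.6873, (cx,cy)=(0.2761,-0.9611)
solve A·x = −loads:
  F[0-1] = -7612.2942 N (compression)
  F[0-2] = -3011.9329 N (compression)
  F[1-2] = +4514.3489 N (tension)
  F[1-3] = -93.7357 N (compression)
  F[2-3] = +72.1339 N (tension)
  F[2-4] = +76.0386 N (tension)
  F[3-4] = -92.2687 N (compression)
  F[3-5] = -47.7092 N (compression)
  F[4-5] = +90.3586 N (tension)
  F[4-6] = +26.1491 N (tension)
  F[5-6] = -94.7151 N (compression)
  Rx@0 = +5014.8600 N
  Ry@0 = +7344.0661 N
  Ry@6 = +91.0339 N

4514.349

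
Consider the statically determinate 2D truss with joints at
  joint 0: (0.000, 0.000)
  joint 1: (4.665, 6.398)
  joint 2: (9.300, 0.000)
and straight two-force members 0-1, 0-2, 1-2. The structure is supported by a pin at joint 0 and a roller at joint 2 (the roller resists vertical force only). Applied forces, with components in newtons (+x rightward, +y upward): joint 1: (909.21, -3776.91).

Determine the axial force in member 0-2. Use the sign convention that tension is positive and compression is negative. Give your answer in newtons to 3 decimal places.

N=3 nodes, M=3 members, R=3 reactions → 2N=6, M+R=6
member 0 (0-1): L=7.9181, (cx,cy)=(0.5892,0.8080)
member 1 (0-2): L=9.3000, (cx,cy)=(1.0000,0.0000)
member 2 (1-2): L=7.9005, (cx,cy)=(0.5867,-0.8098)
solve A·x = −loads:
  F[0-1] = -1555.4884 N (compression)
  F[0-2] = +1825.6337 N (tension)
  F[1-2] = -3111.8421 N (compression)
  Rx@0 = -909.2100 N
  Ry@0 = +1256.8658 N
  Ry@2 = +2520.0442 N

1825.634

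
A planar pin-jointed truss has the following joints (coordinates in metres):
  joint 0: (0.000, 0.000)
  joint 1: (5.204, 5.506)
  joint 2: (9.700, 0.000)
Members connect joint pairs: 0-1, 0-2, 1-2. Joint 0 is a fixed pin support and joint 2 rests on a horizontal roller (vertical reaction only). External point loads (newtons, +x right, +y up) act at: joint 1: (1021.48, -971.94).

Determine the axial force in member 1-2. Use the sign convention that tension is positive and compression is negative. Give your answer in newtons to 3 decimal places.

N=3 nodes, M=3 members, R=3 reactions → 2N=6, M+R=6
member 0 (0-1): L=7.5761, (cx,cy)=(0.6869,0.7268)
member 1 (0-2): L=9.7000, (cx,cy)=(1.0000,0.0000)
member 2 (1-2): L=7.1084, (cx,cy)=(0.6325,-0.7746)
solve A·x = −loads:
  F[0-1] = +177.9444 N (tension)
  F[0-2] = +899.2509 N (tension)
  F[1-2] = -1421.7703 N (compression)
  Rx@0 = -1021.4800 N
  Ry@0 = -129.3223 N
  Ry@2 = +1101.2623 N

-1421.770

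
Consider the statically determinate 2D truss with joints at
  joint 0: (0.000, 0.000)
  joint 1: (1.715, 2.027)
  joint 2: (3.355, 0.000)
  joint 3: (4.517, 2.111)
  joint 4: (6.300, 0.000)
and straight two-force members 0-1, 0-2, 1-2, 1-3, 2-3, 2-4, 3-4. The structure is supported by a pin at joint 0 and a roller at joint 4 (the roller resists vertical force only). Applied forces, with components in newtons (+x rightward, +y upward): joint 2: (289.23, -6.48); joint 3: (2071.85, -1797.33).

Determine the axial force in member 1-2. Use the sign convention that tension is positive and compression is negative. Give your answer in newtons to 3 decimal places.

-223.419

N=5 nodes, M=7 members, R=3 reactions → 2N=10, M+R=10
member 0 (0-1): L=2.6552, (cx,cy)=(0.6459,0.7634)
member 1 (0-2): L=3.3550, (cx,cy)=(1.0000,0.0000)
member 2 (1-2): L=2.6074, (cx,cy)=(0.6290,-0.7774)
member 3 (1-3): L=2.8033, (cx,cy)=(0.9996,0.0300)
member 4 (2-3): L=2.4097, (cx,cy)=(0.4822,0.8760)
member 5 (2-4): L=2.9450, (cx,cy)=(1.0000,0.0000)
member 6 (3-4): L=2.7632, (cx,cy)=(0.6453,-0.7640)
solve A·x = −loads:
  F[0-1] = +239.0995 N (tension)
  F[0-2] = +2206.6436 N (tension)
  F[1-2] = -223.4194 N (compression)
  F[1-3] = +295.0972 N (tension)
  F[2-3] = +205.6613 N (tension)
  F[2-4] = +1677.7110 N (tension)
  F[3-4] = -2600.0518 N (compression)
  Rx@0 = -2361.0800 N
  Ry@0 = -182.5321 N
  Ry@4 = +1986.3421 N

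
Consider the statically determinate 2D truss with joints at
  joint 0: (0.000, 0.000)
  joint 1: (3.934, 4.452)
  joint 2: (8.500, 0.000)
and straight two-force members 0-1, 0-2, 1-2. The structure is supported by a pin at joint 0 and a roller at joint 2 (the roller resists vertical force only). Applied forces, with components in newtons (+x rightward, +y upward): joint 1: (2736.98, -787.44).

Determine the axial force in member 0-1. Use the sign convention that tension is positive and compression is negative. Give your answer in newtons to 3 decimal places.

N=3 nodes, M=3 members, R=3 reactions → 2N=6, M+R=6
member 0 (0-1): L=5.9411, (cx,cy)=(0.6622,0.7494)
member 1 (0-2): L=8.5000, (cx,cy)=(1.0000,0.0000)
member 2 (1-2): L=6.3772, (cx,cy)=(0.7160,-0.6981)
solve A·x = −loads:
  F[0-1] = +1348.5432 N (tension)
  F[0-2] = +1844.0192 N (tension)
  F[1-2] = -2575.4876 N (compression)
  Rx@0 = -2736.9800 N
  Ry@0 = -1010.5393 N
  Ry@2 = +1797.9793 N

1348.543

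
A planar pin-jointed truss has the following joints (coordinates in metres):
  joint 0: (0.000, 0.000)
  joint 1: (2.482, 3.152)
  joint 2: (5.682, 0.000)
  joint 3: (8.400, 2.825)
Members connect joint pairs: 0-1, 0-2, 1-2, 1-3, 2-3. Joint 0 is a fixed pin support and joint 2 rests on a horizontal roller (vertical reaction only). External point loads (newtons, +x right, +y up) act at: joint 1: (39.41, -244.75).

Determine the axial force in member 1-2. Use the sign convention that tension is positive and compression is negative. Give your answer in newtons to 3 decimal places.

N=4 nodes, M=5 members, R=3 reactions → 2N=8, M+R=8
member 0 (0-1): L=4.0119, (cx,cy)=(0.6187,0.7857)
member 1 (0-2): L=5.6820, (cx,cy)=(1.0000,0.0000)
member 2 (1-2): L=4.4917, (cx,cy)=(0.7124,-0.7017)
member 3 (1-3): L=5.9270, (cx,cy)=(0.9985,-0.0552)
member 4 (2-3): L=3.9202, (cx,cy)=(0.6933,0.7206)
solve A·x = −loads:
  F[0-1] = -147.6168 N (compression)
  F[0-2] = +130.7343 N (tension)
  F[1-2] = -183.5048 N (compression)
  F[1-3] = +0.0000 N (tension)
  F[2-3] = -0.0000 N (compression)
  Rx@0 = -39.4100 N
  Ry@0 = +115.9767 N
  Ry@2 = +128.7733 N

-183.505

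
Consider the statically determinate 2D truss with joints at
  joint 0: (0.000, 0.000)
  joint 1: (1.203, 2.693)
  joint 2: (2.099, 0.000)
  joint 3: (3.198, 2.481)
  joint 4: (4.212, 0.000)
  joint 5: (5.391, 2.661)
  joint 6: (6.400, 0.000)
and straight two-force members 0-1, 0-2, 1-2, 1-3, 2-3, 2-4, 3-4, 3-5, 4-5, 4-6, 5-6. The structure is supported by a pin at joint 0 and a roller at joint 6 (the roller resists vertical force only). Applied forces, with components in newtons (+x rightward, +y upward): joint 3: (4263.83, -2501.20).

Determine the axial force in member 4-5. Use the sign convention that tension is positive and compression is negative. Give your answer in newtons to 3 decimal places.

3397.231

N=7 nodes, M=11 members, R=3 reactions → 2N=14, M+R=14
member 0 (0-1): L=2.9495, (cx,cy)=(0.4079,0.9130)
member 1 (0-2): L=2.0990, (cx,cy)=(1.0000,0.0000)
member 2 (1-2): L=2.8381, (cx,cy)=(0.3157,-0.9489)
member 3 (1-3): L=2.0062, (cx,cy)=(0.9944,-0.1057)
member 4 (2-3): L=2.7135, (cx,cy)=(0.4050,0.9143)
member 5 (2-4): L=2.1130, (cx,cy)=(1.0000,0.0000)
member 6 (3-4): L=2.6802, (cx,cy)=(0.3783,-0.9257)
member 7 (3-5): L=2.2004, (cx,cy)=(0.9966,0.0818)
member 8 (4-5): L=2.9105, (cx,cy)=(0.4051,0.9143)
member 9 (4-6): L=2.1880, (cx,cy)=(1.0000,0.0000)
member 10 (5-6): L=2.8459, (cx,cy)=(0.3545,-0.9350)
solve A·x = −loads:
  F[0-1] = +439.7598 N (tension)
  F[0-2] = +4084.4661 N (tension)
  F[1-2] = -459.4928 N (compression)
  F[1-3] = +326.2520 N (tension)
  F[2-3] = +476.8546 N (tension)
  F[2-4] = +3746.2738 N (tension)
  F[3-4] = -3355.4174 N (compression)
  F[3-5] = -2485.1555 N (compression)
  F[4-5] = +3397.2307 N (tension)
  F[4-6] = +1100.6551 N (tension)
  F[5-6] = -3104.3868 N (compression)
  Rx@0 = -4263.8300 N
  Ry@0 = -401.5187 N
  Ry@6 = +2902.7187 N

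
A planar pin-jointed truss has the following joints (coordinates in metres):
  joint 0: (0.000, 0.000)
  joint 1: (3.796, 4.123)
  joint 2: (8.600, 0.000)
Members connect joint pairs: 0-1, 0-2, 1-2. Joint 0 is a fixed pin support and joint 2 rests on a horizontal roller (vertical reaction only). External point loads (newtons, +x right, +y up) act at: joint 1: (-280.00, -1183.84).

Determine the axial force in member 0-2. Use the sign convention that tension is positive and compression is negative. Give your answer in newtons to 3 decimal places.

452.441

N=3 nodes, M=3 members, R=3 reactions → 2N=6, M+R=6
member 0 (0-1): L=5.6044, (cx,cy)=(0.6773,0.7357)
member 1 (0-2): L=8.6000, (cx,cy)=(1.0000,0.0000)
member 2 (1-2): L=6.3307, (cx,cy)=(0.7588,-0.6513)
solve A·x = −loads:
  F[0-1] = -1081.3634 N (compression)
  F[0-2] = +452.4409 N (tension)
  F[1-2] = -596.2239 N (compression)
  Rx@0 = +280.0000 N
  Ry@0 = +795.5357 N
  Ry@2 = +388.3043 N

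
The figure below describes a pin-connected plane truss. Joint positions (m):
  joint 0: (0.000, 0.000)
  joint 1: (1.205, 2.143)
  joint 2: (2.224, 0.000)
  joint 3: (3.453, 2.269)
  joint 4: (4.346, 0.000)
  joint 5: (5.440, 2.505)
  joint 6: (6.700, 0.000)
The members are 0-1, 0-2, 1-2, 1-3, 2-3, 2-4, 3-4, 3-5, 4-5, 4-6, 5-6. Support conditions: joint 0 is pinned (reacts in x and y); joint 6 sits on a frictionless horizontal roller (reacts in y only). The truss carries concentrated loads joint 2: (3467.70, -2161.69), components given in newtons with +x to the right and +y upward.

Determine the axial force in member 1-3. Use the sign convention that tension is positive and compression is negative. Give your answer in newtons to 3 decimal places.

N=7 nodes, M=11 members, R=3 reactions → 2N=14, M+R=14
member 0 (0-1): L=2.4586, (cx,cy)=(0.4901,0.8717)
member 1 (0-2): L=2.2240, (cx,cy)=(1.0000,0.0000)
member 2 (1-2): L=2.3729, (cx,cy)=(0.4294,-0.9031)
member 3 (1-3): L=2.2515, (cx,cy)=(0.9984,0.0560)
member 4 (2-3): L=2.5805, (cx,cy)=(0.4763,0.8793)
member 5 (2-4): L=2.1220, (cx,cy)=(1.0000,0.0000)
member 6 (3-4): L=2.4384, (cx,cy)=(0.3662,-0.9305)
member 7 (3-5): L=2.0010, (cx,cy)=(0.9930,0.1179)
member 8 (4-5): L=2.7335, (cx,cy)=(0.4002,0.9164)
member 9 (4-6): L=2.3540, (cx,cy)=(1.0000,0.0000)
member 10 (5-6): L=2.8040, (cx,cy)=(0.4494,-0.8934)
solve A·x = −loads:
  F[0-1] = -1656.7836 N (compression)
  F[0-2] = +4279.7328 N (tension)
  F[1-2] = +1508.4849 N (tension)
  F[1-3] = -1462.1073 N (compression)
  F[2-3] = +909.1045 N (tension)
  F[2-4] = +1026.8362 N (tension)
  F[3-4] = -861.9001 N (compression)
  F[3-5] = -716.1871 N (compression)
  F[4-5] = +875.1703 N (tension)
  F[4-6] = +360.9244 N (tension)
  F[5-6] = -803.2106 N (compression)
  Rx@0 = -3467.7000 N
  Ry@0 = +1444.1380 N
  Ry@6 = +717.5520 N

-1462.107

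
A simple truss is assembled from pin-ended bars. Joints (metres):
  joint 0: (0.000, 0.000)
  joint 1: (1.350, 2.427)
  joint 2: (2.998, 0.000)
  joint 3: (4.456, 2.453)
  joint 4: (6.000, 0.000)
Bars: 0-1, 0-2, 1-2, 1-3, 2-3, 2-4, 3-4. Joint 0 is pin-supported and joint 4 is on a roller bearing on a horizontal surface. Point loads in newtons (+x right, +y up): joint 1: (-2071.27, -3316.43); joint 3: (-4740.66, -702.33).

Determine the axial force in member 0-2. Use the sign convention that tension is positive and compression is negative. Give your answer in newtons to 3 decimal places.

-3737.615

N=5 nodes, M=7 members, R=3 reactions → 2N=10, M+R=10
member 0 (0-1): L=2.7772, (cx,cy)=(0.4861,0.8739)
member 1 (0-2): L=2.9980, (cx,cy)=(1.0000,0.0000)
member 2 (1-2): L=2.9336, (cx,cy)=(0.5618,-0.8273)
member 3 (1-3): L=3.1061, (cx,cy)=(1.0000,0.0084)
member 4 (2-3): L=2.8536, (cx,cy)=(0.5109,0.8596)
member 5 (2-4): L=3.0020, (cx,cy)=(1.0000,0.0000)
member 6 (3-4): L=2.8985, (cx,cy)=(0.5327,-0.8463)
solve A·x = −loads:
  F[0-1] = -6324.4303 N (compression)
  F[0-2] = -3737.6153 N (compression)
  F[1-2] = +2646.7559 N (tension)
  F[1-3] = -2489.9730 N (compression)
  F[2-3] = -2547.2470 N (compression)
  F[2-4] = -949.2955 N (compression)
  F[3-4] = +1782.0642 N (tension)
  Rx@0 = +6811.9300 N
  Ry@0 = +5526.9347 N
  Ry@4 = -1508.1747 N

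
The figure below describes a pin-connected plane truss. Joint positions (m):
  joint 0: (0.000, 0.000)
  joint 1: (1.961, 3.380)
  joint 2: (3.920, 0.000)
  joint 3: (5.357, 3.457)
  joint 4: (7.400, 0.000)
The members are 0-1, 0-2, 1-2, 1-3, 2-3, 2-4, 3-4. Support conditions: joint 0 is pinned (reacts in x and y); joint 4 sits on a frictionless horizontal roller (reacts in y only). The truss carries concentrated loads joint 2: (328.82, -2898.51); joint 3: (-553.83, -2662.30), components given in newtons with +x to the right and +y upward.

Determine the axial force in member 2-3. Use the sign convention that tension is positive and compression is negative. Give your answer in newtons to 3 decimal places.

652.869

N=5 nodes, M=7 members, R=3 reactions → 2N=10, M+R=10
member 0 (0-1): L=3.9077, (cx,cy)=(0.5018,0.8650)
member 1 (0-2): L=3.9200, (cx,cy)=(1.0000,0.0000)
member 2 (1-2): L=3.9067, (cx,cy)=(0.5014,-0.8652)
member 3 (1-3): L=3.3969, (cx,cy)=(0.9997,0.0227)
member 4 (2-3): L=3.7438, (cx,cy)=(0.3838,0.9234)
member 5 (2-4): L=3.4800, (cx,cy)=(1.0000,0.0000)
member 6 (3-4): L=4.0156, (cx,cy)=(0.5088,-0.8609)
solve A·x = −loads:
  F[0-1] = -2724.7616 N (compression)
  F[0-2] = +1142.3652 N (tension)
  F[1-2] = +2653.3588 N (tension)
  F[1-3] = -2698.5951 N (compression)
  F[2-3] = +652.8687 N (tension)
  F[2-4] = +1893.4762 N (tension)
  F[3-4] = -3721.6650 N (compression)
  Rx@0 = +225.0100 N
  Ry@0 = +2356.8222 N
  Ry@4 = +3203.9878 N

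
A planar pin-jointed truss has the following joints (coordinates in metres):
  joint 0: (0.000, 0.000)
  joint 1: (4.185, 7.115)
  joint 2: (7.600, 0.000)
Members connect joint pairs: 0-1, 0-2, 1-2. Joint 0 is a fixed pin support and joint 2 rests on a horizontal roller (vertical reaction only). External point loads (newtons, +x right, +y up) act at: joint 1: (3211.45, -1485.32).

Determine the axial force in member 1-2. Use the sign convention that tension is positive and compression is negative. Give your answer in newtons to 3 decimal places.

-4242.121

N=3 nodes, M=3 members, R=3 reactions → 2N=6, M+R=6
member 0 (0-1): L=8.2545, (cx,cy)=(0.5070,0.8619)
member 1 (0-2): L=7.6000, (cx,cy)=(1.0000,0.0000)
member 2 (1-2): L=7.8921, (cx,cy)=(0.4327,-0.9015)
solve A·x = −loads:
  F[0-1] = +2713.7218 N (tension)
  F[0-2] = +1835.6102 N (tension)
  F[1-2] = -4242.1212 N (compression)
  Rx@0 = -3211.4500 N
  Ry@0 = -2339.0920 N
  Ry@2 = +3824.4120 N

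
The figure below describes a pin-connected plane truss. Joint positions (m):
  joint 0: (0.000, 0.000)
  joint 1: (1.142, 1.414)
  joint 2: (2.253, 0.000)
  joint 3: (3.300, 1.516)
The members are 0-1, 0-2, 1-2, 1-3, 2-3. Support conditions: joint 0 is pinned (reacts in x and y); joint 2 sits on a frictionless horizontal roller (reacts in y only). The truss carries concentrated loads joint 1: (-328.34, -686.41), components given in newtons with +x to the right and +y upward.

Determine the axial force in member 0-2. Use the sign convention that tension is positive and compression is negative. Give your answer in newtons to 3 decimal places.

111.460

N=4 nodes, M=5 members, R=3 reactions → 2N=8, M+R=8
member 0 (0-1): L=1.8176, (cx,cy)=(0.6283,0.7780)
member 1 (0-2): L=2.2530, (cx,cy)=(1.0000,0.0000)
member 2 (1-2): L=1.7983, (cx,cy)=(0.6178,-0.7863)
member 3 (1-3): L=2.1604, (cx,cy)=(0.9989,0.0472)
member 4 (2-3): L=1.8424, (cx,cy)=(0.5683,0.8228)
solve A·x = −loads:
  F[0-1] = -699.9718 N (compression)
  F[0-2] = +111.4603 N (tension)
  F[1-2] = -180.4086 N (compression)
  F[1-3] = +0.0000 N (tension)
  F[2-3] = +0.0000 N (tension)
  Rx@0 = +328.3400 N
  Ry@0 = +544.5514 N
  Ry@2 = +141.8586 N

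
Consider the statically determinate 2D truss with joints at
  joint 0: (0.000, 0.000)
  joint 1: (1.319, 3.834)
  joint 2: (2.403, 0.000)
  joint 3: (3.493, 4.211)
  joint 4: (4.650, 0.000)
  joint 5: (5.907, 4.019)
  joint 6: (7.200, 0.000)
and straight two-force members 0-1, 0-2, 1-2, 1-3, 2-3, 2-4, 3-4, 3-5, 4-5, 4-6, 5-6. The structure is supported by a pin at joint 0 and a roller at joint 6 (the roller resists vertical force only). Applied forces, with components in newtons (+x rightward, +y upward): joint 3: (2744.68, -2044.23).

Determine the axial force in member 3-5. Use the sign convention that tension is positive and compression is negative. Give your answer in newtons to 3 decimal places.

-1612.838

N=7 nodes, M=11 members, R=3 reactions → 2N=14, M+R=14
member 0 (0-1): L=4.0545, (cx,cy)=(0.3253,0.9456)
member 1 (0-2): L=2.4030, (cx,cy)=(1.0000,0.0000)
member 2 (1-2): L=3.9843, (cx,cy)=(0.2721,-0.9623)
member 3 (1-3): L=2.2064, (cx,cy)=(0.9853,0.1709)
member 4 (2-3): L=4.3498, (cx,cy)=(0.2506,0.9681)
member 5 (2-4): L=2.2470, (cx,cy)=(1.0000,0.0000)
member 6 (3-4): L=4.3671, (cx,cy)=(0.2649,-0.9643)
member 7 (3-5): L=2.4216, (cx,cy)=(0.9969,-0.0793)
member 8 (4-5): L=4.2110, (cx,cy)=(0.2985,0.9544)
member 9 (4-6): L=2.5500, (cx,cy)=(1.0000,0.0000)
member 10 (5-6): L=4.2219, (cx,cy)=(0.3063,-0.9519)
solve A·x = −loads:
  F[0-1] = +584.5585 N (tension)
  F[0-2] = +2554.5149 N (tension)
  F[1-2] = -514.9148 N (compression)
  F[1-3] = +335.1860 N (tension)
  F[2-3] = +511.8213 N (tension)
  F[2-4] = +2286.1671 N (tension)
  F[3-4] = -2560.6199 N (compression)
  F[3-5] = -1612.8382 N (compression)
  F[4-5] = +2587.0664 N (tension)
  F[4-6] = +835.5090 N (tension)
  F[5-6] = -2728.0841 N (compression)
  Rx@0 = -2744.6800 N
  Ry@0 = -552.7621 N
  Ry@6 = +2596.9921 N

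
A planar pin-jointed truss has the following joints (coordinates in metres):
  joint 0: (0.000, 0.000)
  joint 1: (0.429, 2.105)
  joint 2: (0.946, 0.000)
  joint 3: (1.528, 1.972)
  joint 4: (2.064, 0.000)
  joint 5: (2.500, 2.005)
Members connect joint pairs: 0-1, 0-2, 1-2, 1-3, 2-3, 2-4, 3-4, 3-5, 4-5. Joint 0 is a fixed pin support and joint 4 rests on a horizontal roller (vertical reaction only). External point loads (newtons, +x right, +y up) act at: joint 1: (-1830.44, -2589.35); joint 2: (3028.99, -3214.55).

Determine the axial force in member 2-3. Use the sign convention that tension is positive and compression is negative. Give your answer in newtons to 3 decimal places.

N=6 nodes, M=9 members, R=3 reactions → 2N=12, M+R=12
member 0 (0-1): L=2.1483, (cx,cy)=(0.1997,0.9799)
member 1 (0-2): L=0.9460, (cx,cy)=(1.0000,0.0000)
member 2 (1-2): L=2.1676, (cx,cy)=(0.2385,-0.9711)
member 3 (1-3): L=1.1070, (cx,cy)=(0.9928,-0.1201)
member 4 (2-3): L=2.0561, (cx,cy)=(0.2831,0.9591)
member 5 (2-4): L=1.1180, (cx,cy)=(1.0000,0.0000)
member 6 (3-4): L=2.0435, (cx,cy)=(0.2623,-0.9650)
member 7 (3-5): L=0.9726, (cx,cy)=(0.9994,0.0339)
member 8 (4-5): L=2.0519, (cx,cy)=(0.2125,0.9772)
solve A·x = −loads:
  F[0-1] = -5775.5018 N (compression)
  F[0-2] = +2351.8919 N (tension)
  F[1-2] = +3170.9275 N (tension)
  F[1-3] = -79.8003 N (compression)
  F[2-3] = +140.9036 N (tension)
  F[2-4] = +39.3379 N (tension)
  F[3-4] = -149.9792 N (compression)
  F[3-5] = +0.0000 N (tension)
  F[4-5] = -0.0000 N (compression)
  Rx@0 = -1198.5500 N
  Ry@0 = +5659.1717 N
  Ry@4 = +144.7283 N

140.904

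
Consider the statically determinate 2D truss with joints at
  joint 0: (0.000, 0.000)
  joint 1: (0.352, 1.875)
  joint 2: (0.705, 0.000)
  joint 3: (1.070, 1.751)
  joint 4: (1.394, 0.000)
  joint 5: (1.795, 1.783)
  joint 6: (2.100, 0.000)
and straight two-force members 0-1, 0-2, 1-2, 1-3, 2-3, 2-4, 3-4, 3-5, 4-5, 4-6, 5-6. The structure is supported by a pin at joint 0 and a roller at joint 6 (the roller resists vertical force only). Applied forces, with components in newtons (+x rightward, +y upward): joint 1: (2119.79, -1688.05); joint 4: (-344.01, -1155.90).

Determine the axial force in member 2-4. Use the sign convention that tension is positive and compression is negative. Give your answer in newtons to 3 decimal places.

1173.233

N=7 nodes, M=11 members, R=3 reactions → 2N=14, M+R=14
member 0 (0-1): L=1.9078, (cx,cy)=(0.1845,0.9828)
member 1 (0-2): L=0.7050, (cx,cy)=(1.0000,0.0000)
member 2 (1-2): L=1.9079, (cx,cy)=(0.1850,-0.9827)
member 3 (1-3): L=0.7286, (cx,cy)=(0.9854,-0.1702)
member 4 (2-3): L=1.7886, (cx,cy)=(0.2041,0.9790)
member 5 (2-4): L=0.6890, (cx,cy)=(1.0000,0.0000)
member 6 (3-4): L=1.7807, (cx,cy)=(0.1819,-0.9833)
member 7 (3-5): L=0.7257, (cx,cy)=(0.9990,0.0441)
member 8 (4-5): L=1.8275, (cx,cy)=(0.2194,0.9756)
member 9 (4-6): L=0.7060, (cx,cy)=(1.0000,0.0000)
member 10 (5-6): L=1.8089, (cx,cy)=(0.1686,-0.9857)
solve A·x = −loads:
  F[0-1] = +100.6953 N (tension)
  F[0-2] = +1757.2007 N (tension)
  F[1-2] = -1497.8534 N (compression)
  F[1-3] = -1851.0860 N (compression)
  F[2-3] = +1503.6344 N (tension)
  F[2-4] = +1173.2329 N (tension)
  F[3-4] = -1870.1822 N (compression)
  F[3-5] = -1178.1120 N (compression)
  F[4-5] = +3069.6724 N (tension)
  F[4-6] = +503.4153 N (tension)
  F[5-6] = -2985.6631 N (compression)
  Rx@0 = -1775.7800 N
  Ry@0 = -98.9664 N
  Ry@6 = +2942.9164 N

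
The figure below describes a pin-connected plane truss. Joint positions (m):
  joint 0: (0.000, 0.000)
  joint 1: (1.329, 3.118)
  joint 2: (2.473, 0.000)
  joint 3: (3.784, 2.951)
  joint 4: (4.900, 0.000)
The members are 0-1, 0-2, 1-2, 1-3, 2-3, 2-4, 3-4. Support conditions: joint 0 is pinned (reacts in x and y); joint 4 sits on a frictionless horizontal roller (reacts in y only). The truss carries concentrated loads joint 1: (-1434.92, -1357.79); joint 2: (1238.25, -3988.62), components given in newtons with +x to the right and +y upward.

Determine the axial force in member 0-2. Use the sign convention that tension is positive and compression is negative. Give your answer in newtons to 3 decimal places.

1456.349

N=5 nodes, M=7 members, R=3 reactions → 2N=10, M+R=10
member 0 (0-1): L=3.3894, (cx,cy)=(0.3921,0.9199)
member 1 (0-2): L=2.4730, (cx,cy)=(1.0000,0.0000)
member 2 (1-2): L=3.3212, (cx,cy)=(0.3444,-0.9388)
member 3 (1-3): L=2.4607, (cx,cy)=(0.9977,-0.0679)
member 4 (2-3): L=3.2291, (cx,cy)=(0.4060,0.9139)
member 5 (2-4): L=2.4270, (cx,cy)=(1.0000,0.0000)
member 6 (3-4): L=3.1550, (cx,cy)=(0.3537,-0.9353)
solve A·x = −loads:
  F[0-1] = -4215.7832 N (compression)
  F[0-2] = +1456.3493 N (tension)
  F[1-2] = +2769.6175 N (tension)
  F[1-3] = -1174.8007 N (compression)
  F[2-3] = +1519.3422 N (tension)
  F[2-4] = +555.2470 N (tension)
  F[3-4] = -1569.7038 N (compression)
  Rx@0 = +196.6700 N
  Ry@0 = +3878.1897 N
  Ry@4 = +1468.2203 N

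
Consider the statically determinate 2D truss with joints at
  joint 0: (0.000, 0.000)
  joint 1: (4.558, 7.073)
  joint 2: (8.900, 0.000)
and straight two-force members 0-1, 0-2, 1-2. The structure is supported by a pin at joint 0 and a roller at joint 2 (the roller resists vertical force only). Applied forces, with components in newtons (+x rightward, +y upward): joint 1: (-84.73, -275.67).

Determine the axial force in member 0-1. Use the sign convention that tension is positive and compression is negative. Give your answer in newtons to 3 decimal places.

N=3 nodes, M=3 members, R=3 reactions → 2N=6, M+R=6
member 0 (0-1): L=8.4144, (cx,cy)=(0.5417,0.8406)
member 1 (0-2): L=8.9000, (cx,cy)=(1.0000,0.0000)
member 2 (1-2): L=8.2994, (cx,cy)=(0.5232,-0.8522)
solve A·x = −loads:
  F[0-1] = -240.1038 N (compression)
  F[0-2] = +45.3314 N (tension)
  F[1-2] = -86.6477 N (compression)
  Rx@0 = +84.7300 N
  Ry@0 = +201.8263 N
  Ry@2 = +73.8437 N

-240.104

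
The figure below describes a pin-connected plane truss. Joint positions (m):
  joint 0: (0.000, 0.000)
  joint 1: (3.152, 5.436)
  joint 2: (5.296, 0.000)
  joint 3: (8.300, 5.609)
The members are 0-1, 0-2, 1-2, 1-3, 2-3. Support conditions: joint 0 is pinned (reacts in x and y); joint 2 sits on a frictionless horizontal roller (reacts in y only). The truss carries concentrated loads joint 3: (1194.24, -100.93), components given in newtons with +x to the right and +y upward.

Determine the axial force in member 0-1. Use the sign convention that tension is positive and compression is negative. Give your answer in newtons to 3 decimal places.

N=4 nodes, M=5 members, R=3 reactions → 2N=8, M+R=8
member 0 (0-1): L=6.2837, (cx,cy)=(0.5016,0.8651)
member 1 (0-2): L=5.2960, (cx,cy)=(1.0000,0.0000)
member 2 (1-2): L=5.8435, (cx,cy)=(0.3669,-0.9303)
member 3 (1-3): L=5.1509, (cx,cy)=(0.9994,0.0336)
member 4 (2-3): L=6.3628, (cx,cy)=(0.4721,0.8815)
solve A·x = −loads:
  F[0-1] = +1528.2428 N (tension)
  F[0-2] = +427.6531 N (tension)
  F[1-2] = -1375.2637 N (compression)
  F[1-3] = +1271.8909 N (tension)
  F[2-3] = -162.9525 N (compression)
  Rx@0 = -1194.2400 N
  Ry@0 = -1322.0706 N
  Ry@2 = +1423.0006 N

1528.243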